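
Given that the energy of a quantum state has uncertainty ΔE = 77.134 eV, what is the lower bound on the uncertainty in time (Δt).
4.267 as

Using the energy-time uncertainty principle:
ΔEΔt ≥ ℏ/2

The minimum uncertainty in time is:
Δt_min = ℏ/(2ΔE)
Δt_min = (1.055e-34 J·s) / (2 × 1.236e-17 J)
Δt_min = 4.267e-18 s = 4.267 as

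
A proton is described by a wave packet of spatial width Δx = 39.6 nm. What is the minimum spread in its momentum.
1.332 × 10^-27 kg·m/s

For a wave packet, the spatial width Δx and momentum spread Δp are related by the uncertainty principle:
ΔxΔp ≥ ℏ/2

The minimum momentum spread is:
Δp_min = ℏ/(2Δx)
Δp_min = (1.055e-34 J·s) / (2 × 3.960e-08 m)
Δp_min = 1.332e-27 kg·m/s

A wave packet cannot have both a well-defined position and well-defined momentum.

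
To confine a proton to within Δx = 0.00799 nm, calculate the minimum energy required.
81.257 meV

Localizing a particle requires giving it sufficient momentum uncertainty:

1. From uncertainty principle: Δp ≥ ℏ/(2Δx)
   Δp_min = (1.055e-34 J·s) / (2 × 7.990e-12 m)
   Δp_min = 6.599e-24 kg·m/s

2. This momentum uncertainty corresponds to kinetic energy:
   KE ≈ (Δp)²/(2m) = (6.599e-24)²/(2 × 1.673e-27 kg)
   KE = 1.302e-20 J = 81.257 meV

Tighter localization requires more energy.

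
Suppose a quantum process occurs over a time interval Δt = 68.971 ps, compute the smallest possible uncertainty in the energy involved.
4.772 μeV

Using the energy-time uncertainty principle:
ΔEΔt ≥ ℏ/2

The minimum uncertainty in energy is:
ΔE_min = ℏ/(2Δt)
ΔE_min = (1.055e-34 J·s) / (2 × 6.897e-11 s)
ΔE_min = 7.645e-25 J = 4.772 μeV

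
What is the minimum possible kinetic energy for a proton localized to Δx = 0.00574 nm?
157.446 meV

Localizing a particle requires giving it sufficient momentum uncertainty:

1. From uncertainty principle: Δp ≥ ℏ/(2Δx)
   Δp_min = (1.055e-34 J·s) / (2 × 5.740e-12 m)
   Δp_min = 9.186e-24 kg·m/s

2. This momentum uncertainty corresponds to kinetic energy:
   KE ≈ (Δp)²/(2m) = (9.186e-24)²/(2 × 1.673e-27 kg)
   KE = 2.523e-20 J = 157.446 meV

Tighter localization requires more energy.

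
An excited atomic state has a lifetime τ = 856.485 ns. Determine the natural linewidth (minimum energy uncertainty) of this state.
384.252 peV

Using the energy-time uncertainty principle:
ΔEΔt ≥ ℏ/2

The lifetime τ represents the time uncertainty Δt.
The natural linewidth (minimum energy uncertainty) is:

ΔE = ℏ/(2τ)
ΔE = (1.055e-34 J·s) / (2 × 8.565e-07 s)
ΔE = 6.156e-29 J = 384.252 peV

This natural linewidth limits the precision of spectroscopic measurements.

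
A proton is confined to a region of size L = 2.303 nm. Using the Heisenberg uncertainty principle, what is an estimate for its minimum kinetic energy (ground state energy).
978.062 neV

Using the uncertainty principle to estimate ground state energy:

1. The position uncertainty is approximately the confinement size:
   Δx ≈ L = 2.303e-09 m

2. From ΔxΔp ≥ ℏ/2, the minimum momentum uncertainty is:
   Δp ≈ ℏ/(2L) = 2.290e-26 kg·m/s

3. The kinetic energy is approximately:
   KE ≈ (Δp)²/(2m) = (2.290e-26)²/(2 × 1.673e-27 kg)
   KE ≈ 1.567e-25 J = 978.062 neV

This is an order-of-magnitude estimate of the ground state energy.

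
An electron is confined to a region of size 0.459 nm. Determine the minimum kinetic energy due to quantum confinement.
45.210 meV

Using the uncertainty principle:

1. Position uncertainty: Δx ≈ 4.590e-10 m
2. Minimum momentum uncertainty: Δp = ℏ/(2Δx) = 1.149e-25 kg·m/s
3. Minimum kinetic energy:
   KE = (Δp)²/(2m) = (1.149e-25)²/(2 × 9.109e-31 kg)
   KE = 7.243e-21 J = 45.210 meV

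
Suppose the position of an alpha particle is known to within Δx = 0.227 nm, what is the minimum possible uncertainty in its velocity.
34.958 m/s

Using the Heisenberg uncertainty principle and Δp = mΔv:
ΔxΔp ≥ ℏ/2
Δx(mΔv) ≥ ℏ/2

The minimum uncertainty in velocity is:
Δv_min = ℏ/(2mΔx)
Δv_min = (1.055e-34 J·s) / (2 × 6.645e-27 kg × 2.270e-10 m)
Δv_min = 3.496e+01 m/s = 34.958 m/s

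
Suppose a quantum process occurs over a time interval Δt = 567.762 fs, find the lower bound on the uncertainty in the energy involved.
579.655 μeV

Using the energy-time uncertainty principle:
ΔEΔt ≥ ℏ/2

The minimum uncertainty in energy is:
ΔE_min = ℏ/(2Δt)
ΔE_min = (1.055e-34 J·s) / (2 × 5.678e-13 s)
ΔE_min = 9.287e-23 J = 579.655 μeV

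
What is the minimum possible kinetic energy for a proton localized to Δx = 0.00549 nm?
172.111 meV

Localizing a particle requires giving it sufficient momentum uncertainty:

1. From uncertainty principle: Δp ≥ ℏ/(2Δx)
   Δp_min = (1.055e-34 J·s) / (2 × 5.490e-12 m)
   Δp_min = 9.604e-24 kg·m/s

2. This momentum uncertainty corresponds to kinetic energy:
   KE ≈ (Δp)²/(2m) = (9.604e-24)²/(2 × 1.673e-27 kg)
   KE = 2.758e-20 J = 172.111 meV

Tighter localization requires more energy.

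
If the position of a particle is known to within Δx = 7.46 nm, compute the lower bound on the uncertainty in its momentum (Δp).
7.068 × 10^-27 kg·m/s

Using the Heisenberg uncertainty principle:
ΔxΔp ≥ ℏ/2

The minimum uncertainty in momentum is:
Δp_min = ℏ/(2Δx)
Δp_min = (1.055e-34 J·s) / (2 × 7.460e-09 m)
Δp_min = 7.068e-27 kg·m/s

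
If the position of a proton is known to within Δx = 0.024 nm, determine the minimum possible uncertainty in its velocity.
1.314 km/s

Using the Heisenberg uncertainty principle and Δp = mΔv:
ΔxΔp ≥ ℏ/2
Δx(mΔv) ≥ ℏ/2

The minimum uncertainty in velocity is:
Δv_min = ℏ/(2mΔx)
Δv_min = (1.055e-34 J·s) / (2 × 1.673e-27 kg × 2.400e-11 m)
Δv_min = 1.314e+03 m/s = 1.314 km/s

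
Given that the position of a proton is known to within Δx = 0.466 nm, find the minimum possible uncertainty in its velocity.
67.649 m/s

Using the Heisenberg uncertainty principle and Δp = mΔv:
ΔxΔp ≥ ℏ/2
Δx(mΔv) ≥ ℏ/2

The minimum uncertainty in velocity is:
Δv_min = ℏ/(2mΔx)
Δv_min = (1.055e-34 J·s) / (2 × 1.673e-27 kg × 4.660e-10 m)
Δv_min = 6.765e+01 m/s = 67.649 m/s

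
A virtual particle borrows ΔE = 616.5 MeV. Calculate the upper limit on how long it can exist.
5.338 × 10^-25 s

Using the energy-time uncertainty principle:
ΔEΔt ≥ ℏ/2

For a virtual particle borrowing energy ΔE, the maximum lifetime is:
Δt_max = ℏ/(2ΔE)

Converting energy:
ΔE = 616.5 MeV = 9.877e-11 J

Δt_max = (1.055e-34 J·s) / (2 × 9.877e-11 J)
Δt_max = 5.338e-25 s = 5.338 × 10^-25 s

Virtual particles with higher borrowed energy exist for shorter times.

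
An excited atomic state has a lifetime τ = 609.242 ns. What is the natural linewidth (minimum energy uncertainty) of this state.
540.189 peV

Using the energy-time uncertainty principle:
ΔEΔt ≥ ℏ/2

The lifetime τ represents the time uncertainty Δt.
The natural linewidth (minimum energy uncertainty) is:

ΔE = ℏ/(2τ)
ΔE = (1.055e-34 J·s) / (2 × 6.092e-07 s)
ΔE = 8.655e-29 J = 540.189 peV

This natural linewidth limits the precision of spectroscopic measurements.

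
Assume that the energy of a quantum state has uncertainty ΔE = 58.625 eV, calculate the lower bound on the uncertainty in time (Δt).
5.614 as

Using the energy-time uncertainty principle:
ΔEΔt ≥ ℏ/2

The minimum uncertainty in time is:
Δt_min = ℏ/(2ΔE)
Δt_min = (1.055e-34 J·s) / (2 × 9.393e-18 J)
Δt_min = 5.614e-18 s = 5.614 as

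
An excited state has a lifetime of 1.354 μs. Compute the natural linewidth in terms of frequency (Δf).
58.772 kHz

Using the energy-time uncertainty principle and E = hf:
ΔEΔt ≥ ℏ/2
hΔf·Δt ≥ ℏ/2

The minimum frequency uncertainty is:
Δf = ℏ/(2hτ) = 1/(4πτ)
Δf = 1/(4π × 1.354e-06 s)
Δf = 5.877e+04 Hz = 58.772 kHz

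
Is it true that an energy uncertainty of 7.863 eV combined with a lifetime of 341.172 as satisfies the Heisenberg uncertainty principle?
Yes, it satisfies the uncertainty relation.

Calculate the product ΔEΔt:
ΔE = 7.863 eV = 1.260e-18 J
ΔEΔt = (1.260e-18 J) × (3.412e-16 s)
ΔEΔt = 4.298e-34 J·s

Compare to the minimum allowed value ℏ/2:
ℏ/2 = 5.273e-35 J·s

Since ΔEΔt = 4.298e-34 J·s ≥ 5.273e-35 J·s = ℏ/2,
this satisfies the uncertainty relation.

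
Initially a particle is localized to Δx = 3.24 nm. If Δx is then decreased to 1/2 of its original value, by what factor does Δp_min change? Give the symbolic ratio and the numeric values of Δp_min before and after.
Original Δp_min = 1.627 × 10^-26 kg·m/s; new Δp'_min = 3.255 × 10^-26 kg·m/s; ratio Δp'_min/Δp_min = 2.

From the uncertainty principle ΔxΔp ≥ ℏ/2, the minimum momentum uncertainty is Δp_min = ℏ/(2Δx).

Original (Δx = 3.24 nm = 3.240e-09 m):
Δp_min = (1.055e-34 J·s)/(2 × 3.240e-09 m) = 1.627e-26 kg·m/s

When Δx → (1/2)Δx:
Δp'_min = ℏ/(2 × (1/2)Δx) = 2 × ℏ/(2Δx) = 2 × Δp_min
Δp'_min = 2 × 1.627e-26 kg·m/s = 3.255e-26 kg·m/s

Since Δp_min ∝ 1/Δx, when Δx is decreased to 1/2 of its original value, Δp_min increases to 2 times its original value.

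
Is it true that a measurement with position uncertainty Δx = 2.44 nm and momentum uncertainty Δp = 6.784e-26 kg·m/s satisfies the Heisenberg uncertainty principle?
Yes, it satisfies the uncertainty principle.

Calculate the product ΔxΔp:
ΔxΔp = (2.440e-09 m) × (6.784e-26 kg·m/s)
ΔxΔp = 1.655e-34 J·s

Compare to the minimum allowed value ℏ/2:
ℏ/2 = 5.273e-35 J·s

Since ΔxΔp = 1.655e-34 J·s ≥ 5.273e-35 J·s = ℏ/2,
the measurement satisfies the uncertainty principle.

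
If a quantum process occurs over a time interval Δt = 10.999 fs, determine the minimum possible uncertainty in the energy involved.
29.921 meV

Using the energy-time uncertainty principle:
ΔEΔt ≥ ℏ/2

The minimum uncertainty in energy is:
ΔE_min = ℏ/(2Δt)
ΔE_min = (1.055e-34 J·s) / (2 × 1.100e-14 s)
ΔE_min = 4.794e-21 J = 29.921 meV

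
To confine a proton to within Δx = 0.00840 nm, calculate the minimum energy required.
73.518 meV

Localizing a particle requires giving it sufficient momentum uncertainty:

1. From uncertainty principle: Δp ≥ ℏ/(2Δx)
   Δp_min = (1.055e-34 J·s) / (2 × 8.400e-12 m)
   Δp_min = 6.277e-24 kg·m/s

2. This momentum uncertainty corresponds to kinetic energy:
   KE ≈ (Δp)²/(2m) = (6.277e-24)²/(2 × 1.673e-27 kg)
   KE = 1.178e-20 J = 73.518 meV

Tighter localization requires more energy.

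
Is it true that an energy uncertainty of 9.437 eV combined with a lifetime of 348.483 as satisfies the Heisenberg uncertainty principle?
Yes, it satisfies the uncertainty relation.

Calculate the product ΔEΔt:
ΔE = 9.437 eV = 1.512e-18 J
ΔEΔt = (1.512e-18 J) × (3.485e-16 s)
ΔEΔt = 5.269e-34 J·s

Compare to the minimum allowed value ℏ/2:
ℏ/2 = 5.273e-35 J·s

Since ΔEΔt = 5.269e-34 J·s ≥ 5.273e-35 J·s = ℏ/2,
this satisfies the uncertainty relation.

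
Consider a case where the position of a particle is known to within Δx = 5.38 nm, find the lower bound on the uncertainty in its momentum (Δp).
9.801 × 10^-27 kg·m/s

Using the Heisenberg uncertainty principle:
ΔxΔp ≥ ℏ/2

The minimum uncertainty in momentum is:
Δp_min = ℏ/(2Δx)
Δp_min = (1.055e-34 J·s) / (2 × 5.380e-09 m)
Δp_min = 9.801e-27 kg·m/s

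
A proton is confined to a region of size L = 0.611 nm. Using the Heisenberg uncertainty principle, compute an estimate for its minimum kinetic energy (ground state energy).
13.895 μeV

Using the uncertainty principle to estimate ground state energy:

1. The position uncertainty is approximately the confinement size:
   Δx ≈ L = 6.110e-10 m

2. From ΔxΔp ≥ ℏ/2, the minimum momentum uncertainty is:
   Δp ≈ ℏ/(2L) = 8.630e-26 kg·m/s

3. The kinetic energy is approximately:
   KE ≈ (Δp)²/(2m) = (8.630e-26)²/(2 × 1.673e-27 kg)
   KE ≈ 2.226e-24 J = 13.895 μeV

This is an order-of-magnitude estimate of the ground state energy.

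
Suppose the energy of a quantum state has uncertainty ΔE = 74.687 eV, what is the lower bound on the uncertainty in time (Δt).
4.406 as

Using the energy-time uncertainty principle:
ΔEΔt ≥ ℏ/2

The minimum uncertainty in time is:
Δt_min = ℏ/(2ΔE)
Δt_min = (1.055e-34 J·s) / (2 × 1.197e-17 J)
Δt_min = 4.406e-18 s = 4.406 as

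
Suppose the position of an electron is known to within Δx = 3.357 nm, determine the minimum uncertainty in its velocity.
17.243 km/s

Using the Heisenberg uncertainty principle and Δp = mΔv:
ΔxΔp ≥ ℏ/2
Δx(mΔv) ≥ ℏ/2

The minimum uncertainty in velocity is:
Δv_min = ℏ/(2mΔx)
Δv_min = (1.055e-34 J·s) / (2 × 9.109e-31 kg × 3.357e-09 m)
Δv_min = 1.724e+04 m/s = 17.243 km/s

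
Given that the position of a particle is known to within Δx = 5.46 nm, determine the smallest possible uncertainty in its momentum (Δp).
9.657 × 10^-27 kg·m/s

Using the Heisenberg uncertainty principle:
ΔxΔp ≥ ℏ/2

The minimum uncertainty in momentum is:
Δp_min = ℏ/(2Δx)
Δp_min = (1.055e-34 J·s) / (2 × 5.460e-09 m)
Δp_min = 9.657e-27 kg·m/s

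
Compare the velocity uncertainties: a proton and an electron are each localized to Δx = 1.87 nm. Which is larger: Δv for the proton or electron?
The electron has the larger minimum velocity uncertainty, by a ratio of 1836.2.

For both particles, Δp_min = ℏ/(2Δx) = 2.820e-26 kg·m/s (same for both).

The velocity uncertainty is Δv = Δp/m:
- proton: Δv = 2.820e-26 / 1.673e-27 = 1.686e+01 m/s = 16.858 m/s
- electron: Δv = 2.820e-26 / 9.109e-31 = 3.095e+04 m/s = 30.954 km/s

Ratio: 3.095e+04 / 1.686e+01 = 1836.2

The lighter particle has larger velocity uncertainty because Δv ∝ 1/m.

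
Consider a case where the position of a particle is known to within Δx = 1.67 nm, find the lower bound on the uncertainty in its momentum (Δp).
3.157 × 10^-26 kg·m/s

Using the Heisenberg uncertainty principle:
ΔxΔp ≥ ℏ/2

The minimum uncertainty in momentum is:
Δp_min = ℏ/(2Δx)
Δp_min = (1.055e-34 J·s) / (2 × 1.670e-09 m)
Δp_min = 3.157e-26 kg·m/s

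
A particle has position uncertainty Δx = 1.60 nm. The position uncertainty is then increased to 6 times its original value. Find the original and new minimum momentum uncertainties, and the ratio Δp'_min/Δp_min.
Original Δp_min = 3.296 × 10^-26 kg·m/s; new Δp'_min = 5.493 × 10^-27 kg·m/s; ratio Δp'_min/Δp_min = 1/6.

From the uncertainty principle ΔxΔp ≥ ℏ/2, the minimum momentum uncertainty is Δp_min = ℏ/(2Δx).

Original (Δx = 1.60 nm = 1.600e-09 m):
Δp_min = (1.055e-34 J·s)/(2 × 1.600e-09 m) = 3.296e-26 kg·m/s

When Δx → 6Δx:
Δp'_min = ℏ/(2 × 6Δx) = (1/6) × ℏ/(2Δx) = (1/6) × Δp_min
Δp'_min = 1/6 × 3.296e-26 kg·m/s = 5.493e-27 kg·m/s

Since Δp_min ∝ 1/Δx, when Δx is increased to 6 times its original value, Δp_min decreases to 1/6 of its original value.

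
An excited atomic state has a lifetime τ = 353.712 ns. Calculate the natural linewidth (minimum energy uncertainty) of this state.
930.435 peV

Using the energy-time uncertainty principle:
ΔEΔt ≥ ℏ/2

The lifetime τ represents the time uncertainty Δt.
The natural linewidth (minimum energy uncertainty) is:

ΔE = ℏ/(2τ)
ΔE = (1.055e-34 J·s) / (2 × 3.537e-07 s)
ΔE = 1.491e-28 J = 930.435 peV

This natural linewidth limits the precision of spectroscopic measurements.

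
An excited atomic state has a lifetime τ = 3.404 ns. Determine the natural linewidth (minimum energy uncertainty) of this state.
96.682 neV

Using the energy-time uncertainty principle:
ΔEΔt ≥ ℏ/2

The lifetime τ represents the time uncertainty Δt.
The natural linewidth (minimum energy uncertainty) is:

ΔE = ℏ/(2τ)
ΔE = (1.055e-34 J·s) / (2 × 3.404e-09 s)
ΔE = 1.549e-26 J = 96.682 neV

This natural linewidth limits the precision of spectroscopic measurements.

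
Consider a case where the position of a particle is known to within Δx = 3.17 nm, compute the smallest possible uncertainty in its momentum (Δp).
1.663 × 10^-26 kg·m/s

Using the Heisenberg uncertainty principle:
ΔxΔp ≥ ℏ/2

The minimum uncertainty in momentum is:
Δp_min = ℏ/(2Δx)
Δp_min = (1.055e-34 J·s) / (2 × 3.170e-09 m)
Δp_min = 1.663e-26 kg·m/s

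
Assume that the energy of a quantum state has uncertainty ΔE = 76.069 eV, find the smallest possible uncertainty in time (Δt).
4.326 as

Using the energy-time uncertainty principle:
ΔEΔt ≥ ℏ/2

The minimum uncertainty in time is:
Δt_min = ℏ/(2ΔE)
Δt_min = (1.055e-34 J·s) / (2 × 1.219e-17 J)
Δt_min = 4.326e-18 s = 4.326 as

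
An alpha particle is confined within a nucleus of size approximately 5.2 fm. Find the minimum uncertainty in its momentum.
1.014 × 10^-20 kg·m/s

Using the Heisenberg uncertainty principle:
ΔxΔp ≥ ℏ/2

With Δx ≈ L = 5.200e-15 m (the confinement size):
Δp_min = ℏ/(2Δx)
Δp_min = (1.055e-34 J·s) / (2 × 5.200e-15 m)
Δp_min = 1.014e-20 kg·m/s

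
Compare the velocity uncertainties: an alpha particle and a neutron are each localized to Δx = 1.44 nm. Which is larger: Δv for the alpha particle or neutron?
The neutron has the larger minimum velocity uncertainty, by a ratio of 4.0.

For both particles, Δp_min = ℏ/(2Δx) = 3.662e-26 kg·m/s (same for both).

The velocity uncertainty is Δv = Δp/m:
- alpha particle: Δv = 3.662e-26 / 6.645e-27 = 5.511e+00 m/s = 5.511 m/s
- neutron: Δv = 3.662e-26 / 1.675e-27 = 2.186e+01 m/s = 21.862 m/s

Ratio: 2.186e+01 / 5.511e+00 = 4.0

The lighter particle has larger velocity uncertainty because Δv ∝ 1/m.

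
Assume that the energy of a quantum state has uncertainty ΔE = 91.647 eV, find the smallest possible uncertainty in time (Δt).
3.591 as

Using the energy-time uncertainty principle:
ΔEΔt ≥ ℏ/2

The minimum uncertainty in time is:
Δt_min = ℏ/(2ΔE)
Δt_min = (1.055e-34 J·s) / (2 × 1.468e-17 J)
Δt_min = 3.591e-18 s = 3.591 as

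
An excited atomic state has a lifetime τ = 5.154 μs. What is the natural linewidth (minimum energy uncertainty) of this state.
63.854 peV

Using the energy-time uncertainty principle:
ΔEΔt ≥ ℏ/2

The lifetime τ represents the time uncertainty Δt.
The natural linewidth (minimum energy uncertainty) is:

ΔE = ℏ/(2τ)
ΔE = (1.055e-34 J·s) / (2 × 5.154e-06 s)
ΔE = 1.023e-29 J = 63.854 peV

This natural linewidth limits the precision of spectroscopic measurements.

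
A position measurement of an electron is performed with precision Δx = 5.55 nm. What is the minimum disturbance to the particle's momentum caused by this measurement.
9.501 × 10^-27 kg·m/s

The uncertainty principle implies that measuring position disturbs momentum:
ΔxΔp ≥ ℏ/2

When we measure position with precision Δx, we necessarily introduce a momentum uncertainty:
Δp ≥ ℏ/(2Δx)
Δp_min = (1.055e-34 J·s) / (2 × 5.550e-09 m)
Δp_min = 9.501e-27 kg·m/s

The more precisely we measure position, the greater the momentum disturbance.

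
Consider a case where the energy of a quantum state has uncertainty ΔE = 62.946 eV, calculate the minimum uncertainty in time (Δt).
5.228 as

Using the energy-time uncertainty principle:
ΔEΔt ≥ ℏ/2

The minimum uncertainty in time is:
Δt_min = ℏ/(2ΔE)
Δt_min = (1.055e-34 J·s) / (2 × 1.009e-17 J)
Δt_min = 5.228e-18 s = 5.228 as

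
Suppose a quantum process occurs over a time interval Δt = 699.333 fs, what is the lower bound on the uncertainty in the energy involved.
470.600 μeV

Using the energy-time uncertainty principle:
ΔEΔt ≥ ℏ/2

The minimum uncertainty in energy is:
ΔE_min = ℏ/(2Δt)
ΔE_min = (1.055e-34 J·s) / (2 × 6.993e-13 s)
ΔE_min = 7.540e-23 J = 470.600 μeV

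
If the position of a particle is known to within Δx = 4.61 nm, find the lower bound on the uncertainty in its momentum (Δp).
1.144 × 10^-26 kg·m/s

Using the Heisenberg uncertainty principle:
ΔxΔp ≥ ℏ/2

The minimum uncertainty in momentum is:
Δp_min = ℏ/(2Δx)
Δp_min = (1.055e-34 J·s) / (2 × 4.610e-09 m)
Δp_min = 1.144e-26 kg·m/s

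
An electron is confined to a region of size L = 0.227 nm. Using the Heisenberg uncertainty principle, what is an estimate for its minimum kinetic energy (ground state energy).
184.846 meV

Using the uncertainty principle to estimate ground state energy:

1. The position uncertainty is approximately the confinement size:
   Δx ≈ L = 2.270e-10 m

2. From ΔxΔp ≥ ℏ/2, the minimum momentum uncertainty is:
   Δp ≈ ℏ/(2L) = 2.323e-25 kg·m/s

3. The kinetic energy is approximately:
   KE ≈ (Δp)²/(2m) = (2.323e-25)²/(2 × 9.109e-31 kg)
   KE ≈ 2.962e-20 J = 184.846 meV

This is an order-of-magnitude estimate of the ground state energy.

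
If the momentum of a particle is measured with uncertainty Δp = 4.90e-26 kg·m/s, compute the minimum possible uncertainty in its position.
1.076 nm

Using the Heisenberg uncertainty principle:
ΔxΔp ≥ ℏ/2

The minimum uncertainty in position is:
Δx_min = ℏ/(2Δp)
Δx_min = (1.055e-34 J·s) / (2 × 4.900e-26 kg·m/s)
Δx_min = 1.076e-09 m = 1.076 nm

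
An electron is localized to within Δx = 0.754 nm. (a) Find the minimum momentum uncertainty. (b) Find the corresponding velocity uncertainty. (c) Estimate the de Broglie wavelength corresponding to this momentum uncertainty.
(a) Δp_min = 6.993 × 10^-26 kg·m/s
(b) Δv_min = 76.769 km/s
(c) λ_dB = 9.475 nm

Step-by-step:

(a) From the uncertainty principle:
Δp_min = ℏ/(2Δx) = (1.055e-34 J·s)/(2 × 7.540e-10 m) = 6.993e-26 kg·m/s

(b) The velocity uncertainty:
Δv = Δp/m = (6.993e-26 kg·m/s)/(9.109e-31 kg) = 7.677e+04 m/s = 76.769 km/s

(c) The de Broglie wavelength for this momentum:
λ = h/p = (6.626e-34 J·s)/(6.993e-26 kg·m/s) = 9.475e-09 m = 9.475 nm

Note: The de Broglie wavelength is comparable to the localization size, as expected from wave-particle duality.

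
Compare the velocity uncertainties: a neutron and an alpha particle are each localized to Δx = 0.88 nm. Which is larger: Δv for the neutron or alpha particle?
The neutron has the larger minimum velocity uncertainty, by a ratio of 4.0.

For both particles, Δp_min = ℏ/(2Δx) = 5.992e-26 kg·m/s (same for both).

The velocity uncertainty is Δv = Δp/m:
- neutron: Δv = 5.992e-26 / 1.675e-27 = 3.577e+01 m/s = 35.774 m/s
- alpha particle: Δv = 5.992e-26 / 6.645e-27 = 9.018e+00 m/s = 9.018 m/s

Ratio: 3.577e+01 / 9.018e+00 = 4.0

The lighter particle has larger velocity uncertainty because Δv ∝ 1/m.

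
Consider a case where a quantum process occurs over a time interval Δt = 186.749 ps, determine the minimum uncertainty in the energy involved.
1.762 μeV

Using the energy-time uncertainty principle:
ΔEΔt ≥ ℏ/2

The minimum uncertainty in energy is:
ΔE_min = ℏ/(2Δt)
ΔE_min = (1.055e-34 J·s) / (2 × 1.867e-10 s)
ΔE_min = 2.824e-25 J = 1.762 μeV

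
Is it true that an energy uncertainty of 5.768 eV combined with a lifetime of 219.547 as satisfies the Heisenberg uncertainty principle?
Yes, it satisfies the uncertainty relation.

Calculate the product ΔEΔt:
ΔE = 5.768 eV = 9.241e-19 J
ΔEΔt = (9.241e-19 J) × (2.195e-16 s)
ΔEΔt = 2.029e-34 J·s

Compare to the minimum allowed value ℏ/2:
ℏ/2 = 5.273e-35 J·s

Since ΔEΔt = 2.029e-34 J·s ≥ 5.273e-35 J·s = ℏ/2,
this satisfies the uncertainty relation.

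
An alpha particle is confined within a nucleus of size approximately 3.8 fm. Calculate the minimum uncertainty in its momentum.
1.388 × 10^-20 kg·m/s

Using the Heisenberg uncertainty principle:
ΔxΔp ≥ ℏ/2

With Δx ≈ L = 3.800e-15 m (the confinement size):
Δp_min = ℏ/(2Δx)
Δp_min = (1.055e-34 J·s) / (2 × 3.800e-15 m)
Δp_min = 1.388e-20 kg·m/s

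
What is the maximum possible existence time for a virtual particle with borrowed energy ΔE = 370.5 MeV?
8.883 × 10^-25 s

Using the energy-time uncertainty principle:
ΔEΔt ≥ ℏ/2

For a virtual particle borrowing energy ΔE, the maximum lifetime is:
Δt_max = ℏ/(2ΔE)

Converting energy:
ΔE = 370.5 MeV = 5.936e-11 J

Δt_max = (1.055e-34 J·s) / (2 × 5.936e-11 J)
Δt_max = 8.883e-25 s = 8.883 × 10^-25 s

Virtual particles with higher borrowed energy exist for shorter times.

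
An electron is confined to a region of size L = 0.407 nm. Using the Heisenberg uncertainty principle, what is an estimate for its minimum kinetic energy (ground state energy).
57.501 meV

Using the uncertainty principle to estimate ground state energy:

1. The position uncertainty is approximately the confinement size:
   Δx ≈ L = 4.070e-10 m

2. From ΔxΔp ≥ ℏ/2, the minimum momentum uncertainty is:
   Δp ≈ ℏ/(2L) = 1.296e-25 kg·m/s

3. The kinetic energy is approximately:
   KE ≈ (Δp)²/(2m) = (1.296e-25)²/(2 × 9.109e-31 kg)
   KE ≈ 9.213e-21 J = 57.501 meV

This is an order-of-magnitude estimate of the ground state energy.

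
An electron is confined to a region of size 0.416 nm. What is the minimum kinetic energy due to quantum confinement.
55.040 meV

Using the uncertainty principle:

1. Position uncertainty: Δx ≈ 4.160e-10 m
2. Minimum momentum uncertainty: Δp = ℏ/(2Δx) = 1.268e-25 kg·m/s
3. Minimum kinetic energy:
   KE = (Δp)²/(2m) = (1.268e-25)²/(2 × 9.109e-31 kg)
   KE = 8.818e-21 J = 55.040 meV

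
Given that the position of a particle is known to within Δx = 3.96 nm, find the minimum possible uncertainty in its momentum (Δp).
1.332 × 10^-26 kg·m/s

Using the Heisenberg uncertainty principle:
ΔxΔp ≥ ℏ/2

The minimum uncertainty in momentum is:
Δp_min = ℏ/(2Δx)
Δp_min = (1.055e-34 J·s) / (2 × 3.960e-09 m)
Δp_min = 1.332e-26 kg·m/s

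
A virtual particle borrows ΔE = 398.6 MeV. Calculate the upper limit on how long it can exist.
8.257 × 10^-25 s

Using the energy-time uncertainty principle:
ΔEΔt ≥ ℏ/2

For a virtual particle borrowing energy ΔE, the maximum lifetime is:
Δt_max = ℏ/(2ΔE)

Converting energy:
ΔE = 398.6 MeV = 6.386e-11 J

Δt_max = (1.055e-34 J·s) / (2 × 6.386e-11 J)
Δt_max = 8.257e-25 s = 8.257 × 10^-25 s

Virtual particles with higher borrowed energy exist for shorter times.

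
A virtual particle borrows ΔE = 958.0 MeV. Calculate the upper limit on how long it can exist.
3.435 × 10^-25 s

Using the energy-time uncertainty principle:
ΔEΔt ≥ ℏ/2

For a virtual particle borrowing energy ΔE, the maximum lifetime is:
Δt_max = ℏ/(2ΔE)

Converting energy:
ΔE = 958.0 MeV = 1.535e-10 J

Δt_max = (1.055e-34 J·s) / (2 × 1.535e-10 J)
Δt_max = 3.435e-25 s = 3.435 × 10^-25 s

Virtual particles with higher borrowed energy exist for shorter times.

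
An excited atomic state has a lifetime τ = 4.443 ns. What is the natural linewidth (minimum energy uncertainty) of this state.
74.073 neV

Using the energy-time uncertainty principle:
ΔEΔt ≥ ℏ/2

The lifetime τ represents the time uncertainty Δt.
The natural linewidth (minimum energy uncertainty) is:

ΔE = ℏ/(2τ)
ΔE = (1.055e-34 J·s) / (2 × 4.443e-09 s)
ΔE = 1.187e-26 J = 74.073 neV

This natural linewidth limits the precision of spectroscopic measurements.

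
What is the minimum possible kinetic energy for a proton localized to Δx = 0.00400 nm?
324.216 meV

Localizing a particle requires giving it sufficient momentum uncertainty:

1. From uncertainty principle: Δp ≥ ℏ/(2Δx)
   Δp_min = (1.055e-34 J·s) / (2 × 4.000e-12 m)
   Δp_min = 1.318e-23 kg·m/s

2. This momentum uncertainty corresponds to kinetic energy:
   KE ≈ (Δp)²/(2m) = (1.318e-23)²/(2 × 1.673e-27 kg)
   KE = 5.195e-20 J = 324.216 meV

Tighter localization requires more energy.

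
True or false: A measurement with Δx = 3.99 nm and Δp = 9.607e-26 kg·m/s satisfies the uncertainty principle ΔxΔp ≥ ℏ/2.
Yes, it satisfies the uncertainty principle.

Calculate the product ΔxΔp:
ΔxΔp = (3.990e-09 m) × (9.607e-26 kg·m/s)
ΔxΔp = 3.833e-34 J·s

Compare to the minimum allowed value ℏ/2:
ℏ/2 = 5.273e-35 J·s

Since ΔxΔp = 3.833e-34 J·s ≥ 5.273e-35 J·s = ℏ/2,
the measurement satisfies the uncertainty principle.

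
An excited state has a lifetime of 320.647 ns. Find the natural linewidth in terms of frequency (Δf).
248.178 kHz

Using the energy-time uncertainty principle and E = hf:
ΔEΔt ≥ ℏ/2
hΔf·Δt ≥ ℏ/2

The minimum frequency uncertainty is:
Δf = ℏ/(2hτ) = 1/(4πτ)
Δf = 1/(4π × 3.206e-07 s)
Δf = 2.482e+05 Hz = 248.178 kHz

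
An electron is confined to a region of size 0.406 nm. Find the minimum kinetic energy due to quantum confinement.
57.784 meV

Using the uncertainty principle:

1. Position uncertainty: Δx ≈ 4.060e-10 m
2. Minimum momentum uncertainty: Δp = ℏ/(2Δx) = 1.299e-25 kg·m/s
3. Minimum kinetic energy:
   KE = (Δp)²/(2m) = (1.299e-25)²/(2 × 9.109e-31 kg)
   KE = 9.258e-21 J = 57.784 meV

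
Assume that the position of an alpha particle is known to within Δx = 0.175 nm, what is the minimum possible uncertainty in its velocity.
45.346 m/s

Using the Heisenberg uncertainty principle and Δp = mΔv:
ΔxΔp ≥ ℏ/2
Δx(mΔv) ≥ ℏ/2

The minimum uncertainty in velocity is:
Δv_min = ℏ/(2mΔx)
Δv_min = (1.055e-34 J·s) / (2 × 6.645e-27 kg × 1.750e-10 m)
Δv_min = 4.535e+01 m/s = 45.346 m/s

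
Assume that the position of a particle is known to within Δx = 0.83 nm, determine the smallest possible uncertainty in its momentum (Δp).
6.353 × 10^-26 kg·m/s

Using the Heisenberg uncertainty principle:
ΔxΔp ≥ ℏ/2

The minimum uncertainty in momentum is:
Δp_min = ℏ/(2Δx)
Δp_min = (1.055e-34 J·s) / (2 × 8.300e-10 m)
Δp_min = 6.353e-26 kg·m/s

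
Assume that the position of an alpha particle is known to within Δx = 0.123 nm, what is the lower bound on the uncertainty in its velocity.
64.516 m/s

Using the Heisenberg uncertainty principle and Δp = mΔv:
ΔxΔp ≥ ℏ/2
Δx(mΔv) ≥ ℏ/2

The minimum uncertainty in velocity is:
Δv_min = ℏ/(2mΔx)
Δv_min = (1.055e-34 J·s) / (2 × 6.645e-27 kg × 1.230e-10 m)
Δv_min = 6.452e+01 m/s = 64.516 m/s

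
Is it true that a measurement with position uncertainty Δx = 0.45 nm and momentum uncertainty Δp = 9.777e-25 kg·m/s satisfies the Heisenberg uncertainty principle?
Yes, it satisfies the uncertainty principle.

Calculate the product ΔxΔp:
ΔxΔp = (4.500e-10 m) × (9.777e-25 kg·m/s)
ΔxΔp = 4.400e-34 J·s

Compare to the minimum allowed value ℏ/2:
ℏ/2 = 5.273e-35 J·s

Since ΔxΔp = 4.400e-34 J·s ≥ 5.273e-35 J·s = ℏ/2,
the measurement satisfies the uncertainty principle.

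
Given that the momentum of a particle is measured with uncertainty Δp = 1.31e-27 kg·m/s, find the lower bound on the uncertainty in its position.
40.251 nm

Using the Heisenberg uncertainty principle:
ΔxΔp ≥ ℏ/2

The minimum uncertainty in position is:
Δx_min = ℏ/(2Δp)
Δx_min = (1.055e-34 J·s) / (2 × 1.310e-27 kg·m/s)
Δx_min = 4.025e-08 m = 40.251 nm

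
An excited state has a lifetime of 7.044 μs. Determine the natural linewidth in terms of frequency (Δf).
11.297 kHz

Using the energy-time uncertainty principle and E = hf:
ΔEΔt ≥ ℏ/2
hΔf·Δt ≥ ℏ/2

The minimum frequency uncertainty is:
Δf = ℏ/(2hτ) = 1/(4πτ)
Δf = 1/(4π × 7.044e-06 s)
Δf = 1.130e+04 Hz = 11.297 kHz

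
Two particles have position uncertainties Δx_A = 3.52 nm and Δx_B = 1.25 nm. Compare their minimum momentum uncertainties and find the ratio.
Particle B has the larger minimum momentum uncertainty, by a factor of 2.82.

For each particle, the minimum momentum uncertainty is Δp_min = ℏ/(2Δx):

Particle A: Δp_A = ℏ/(2×3.520e-09 m) = 1.498e-26 kg·m/s
Particle B: Δp_B = ℏ/(2×1.250e-09 m) = 4.218e-26 kg·m/s

Ratio: Δp_B/Δp_A = 2.82

Since Δp_min ∝ 1/Δx, the particle with smaller position uncertainty (B) has larger momentum uncertainty.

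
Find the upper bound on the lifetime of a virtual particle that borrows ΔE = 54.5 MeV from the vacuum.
6.039 ys

Using the energy-time uncertainty principle:
ΔEΔt ≥ ℏ/2

For a virtual particle borrowing energy ΔE, the maximum lifetime is:
Δt_max = ℏ/(2ΔE)

Converting energy:
ΔE = 54.5 MeV = 8.732e-12 J

Δt_max = (1.055e-34 J·s) / (2 × 8.732e-12 J)
Δt_max = 6.039e-24 s = 6.039 ys

Virtual particles with higher borrowed energy exist for shorter times.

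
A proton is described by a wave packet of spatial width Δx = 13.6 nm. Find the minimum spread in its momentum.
3.877 × 10^-27 kg·m/s

For a wave packet, the spatial width Δx and momentum spread Δp are related by the uncertainty principle:
ΔxΔp ≥ ℏ/2

The minimum momentum spread is:
Δp_min = ℏ/(2Δx)
Δp_min = (1.055e-34 J·s) / (2 × 1.360e-08 m)
Δp_min = 3.877e-27 kg·m/s

A wave packet cannot have both a well-defined position and well-defined momentum.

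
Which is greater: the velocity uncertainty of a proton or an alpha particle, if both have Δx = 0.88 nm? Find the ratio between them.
The proton has the larger minimum velocity uncertainty, by a ratio of 4.0.

For both particles, Δp_min = ℏ/(2Δx) = 5.992e-26 kg·m/s (same for both).

The velocity uncertainty is Δv = Δp/m:
- proton: Δv = 5.992e-26 / 1.673e-27 = 3.582e+01 m/s = 35.823 m/s
- alpha particle: Δv = 5.992e-26 / 6.645e-27 = 9.018e+00 m/s = 9.018 m/s

Ratio: 3.582e+01 / 9.018e+00 = 4.0

The lighter particle has larger velocity uncertainty because Δv ∝ 1/m.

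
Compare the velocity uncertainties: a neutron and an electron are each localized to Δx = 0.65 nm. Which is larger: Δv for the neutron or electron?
The electron has the larger minimum velocity uncertainty, by a ratio of 1838.7.

For both particles, Δp_min = ℏ/(2Δx) = 8.112e-26 kg·m/s (same for both).

The velocity uncertainty is Δv = Δp/m:
- neutron: Δv = 8.112e-26 / 1.675e-27 = 4.843e+01 m/s = 48.432 m/s
- electron: Δv = 8.112e-26 / 9.109e-31 = 8.905e+04 m/s = 89.052 km/s

Ratio: 8.905e+04 / 4.843e+01 = 1838.7

The lighter particle has larger velocity uncertainty because Δv ∝ 1/m.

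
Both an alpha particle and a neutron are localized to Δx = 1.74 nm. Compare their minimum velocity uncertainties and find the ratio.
The neutron has the larger minimum velocity uncertainty, by a ratio of 4.0.

For both particles, Δp_min = ℏ/(2Δx) = 3.030e-26 kg·m/s (same for both).

The velocity uncertainty is Δv = Δp/m:
- alpha particle: Δv = 3.030e-26 / 6.645e-27 = 4.561e+00 m/s = 4.561 m/s
- neutron: Δv = 3.030e-26 / 1.675e-27 = 1.809e+01 m/s = 18.093 m/s

Ratio: 1.809e+01 / 4.561e+00 = 4.0

The lighter particle has larger velocity uncertainty because Δv ∝ 1/m.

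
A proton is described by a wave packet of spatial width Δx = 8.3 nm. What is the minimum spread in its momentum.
6.353 × 10^-27 kg·m/s

For a wave packet, the spatial width Δx and momentum spread Δp are related by the uncertainty principle:
ΔxΔp ≥ ℏ/2

The minimum momentum spread is:
Δp_min = ℏ/(2Δx)
Δp_min = (1.055e-34 J·s) / (2 × 8.300e-09 m)
Δp_min = 6.353e-27 kg·m/s

A wave packet cannot have both a well-defined position and well-defined momentum.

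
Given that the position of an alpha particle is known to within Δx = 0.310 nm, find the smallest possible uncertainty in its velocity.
25.598 m/s

Using the Heisenberg uncertainty principle and Δp = mΔv:
ΔxΔp ≥ ℏ/2
Δx(mΔv) ≥ ℏ/2

The minimum uncertainty in velocity is:
Δv_min = ℏ/(2mΔx)
Δv_min = (1.055e-34 J·s) / (2 × 6.645e-27 kg × 3.100e-10 m)
Δv_min = 2.560e+01 m/s = 25.598 m/s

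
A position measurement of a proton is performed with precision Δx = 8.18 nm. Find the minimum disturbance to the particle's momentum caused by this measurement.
6.446 × 10^-27 kg·m/s

The uncertainty principle implies that measuring position disturbs momentum:
ΔxΔp ≥ ℏ/2

When we measure position with precision Δx, we necessarily introduce a momentum uncertainty:
Δp ≥ ℏ/(2Δx)
Δp_min = (1.055e-34 J·s) / (2 × 8.180e-09 m)
Δp_min = 6.446e-27 kg·m/s

The more precisely we measure position, the greater the momentum disturbance.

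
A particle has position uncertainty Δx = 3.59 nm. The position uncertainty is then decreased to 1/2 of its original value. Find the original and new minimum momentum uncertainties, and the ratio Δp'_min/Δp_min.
Original Δp_min = 1.469 × 10^-26 kg·m/s; new Δp'_min = 2.938 × 10^-26 kg·m/s; ratio Δp'_min/Δp_min = 2.

From the uncertainty principle ΔxΔp ≥ ℏ/2, the minimum momentum uncertainty is Δp_min = ℏ/(2Δx).

Original (Δx = 3.59 nm = 3.590e-09 m):
Δp_min = (1.055e-34 J·s)/(2 × 3.590e-09 m) = 1.469e-26 kg·m/s

When Δx → (1/2)Δx:
Δp'_min = ℏ/(2 × (1/2)Δx) = 2 × ℏ/(2Δx) = 2 × Δp_min
Δp'_min = 2 × 1.469e-26 kg·m/s = 2.938e-26 kg·m/s

Since Δp_min ∝ 1/Δx, when Δx is decreased to 1/2 of its original value, Δp_min increases to 2 times its original value.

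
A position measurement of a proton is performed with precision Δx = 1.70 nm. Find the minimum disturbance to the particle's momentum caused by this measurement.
3.102 × 10^-26 kg·m/s

The uncertainty principle implies that measuring position disturbs momentum:
ΔxΔp ≥ ℏ/2

When we measure position with precision Δx, we necessarily introduce a momentum uncertainty:
Δp ≥ ℏ/(2Δx)
Δp_min = (1.055e-34 J·s) / (2 × 1.700e-09 m)
Δp_min = 3.102e-26 kg·m/s

The more precisely we measure position, the greater the momentum disturbance.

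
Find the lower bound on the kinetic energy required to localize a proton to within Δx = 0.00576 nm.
156.354 meV

Localizing a particle requires giving it sufficient momentum uncertainty:

1. From uncertainty principle: Δp ≥ ℏ/(2Δx)
   Δp_min = (1.055e-34 J·s) / (2 × 5.760e-12 m)
   Δp_min = 9.154e-24 kg·m/s

2. This momentum uncertainty corresponds to kinetic energy:
   KE ≈ (Δp)²/(2m) = (9.154e-24)²/(2 × 1.673e-27 kg)
   KE = 2.505e-20 J = 156.354 meV

Tighter localization requires more energy.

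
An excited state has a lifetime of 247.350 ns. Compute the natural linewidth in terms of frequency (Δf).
321.720 kHz

Using the energy-time uncertainty principle and E = hf:
ΔEΔt ≥ ℏ/2
hΔf·Δt ≥ ℏ/2

The minimum frequency uncertainty is:
Δf = ℏ/(2hτ) = 1/(4πτ)
Δf = 1/(4π × 2.474e-07 s)
Δf = 3.217e+05 Hz = 321.720 kHz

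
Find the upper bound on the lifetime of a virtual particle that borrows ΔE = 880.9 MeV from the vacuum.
3.736 × 10^-25 s

Using the energy-time uncertainty principle:
ΔEΔt ≥ ℏ/2

For a virtual particle borrowing energy ΔE, the maximum lifetime is:
Δt_max = ℏ/(2ΔE)

Converting energy:
ΔE = 880.9 MeV = 1.411e-10 J

Δt_max = (1.055e-34 J·s) / (2 × 1.411e-10 J)
Δt_max = 3.736e-25 s = 3.736 × 10^-25 s

Virtual particles with higher borrowed energy exist for shorter times.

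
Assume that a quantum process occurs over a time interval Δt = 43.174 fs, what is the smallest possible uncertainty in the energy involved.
7.623 meV

Using the energy-time uncertainty principle:
ΔEΔt ≥ ℏ/2

The minimum uncertainty in energy is:
ΔE_min = ℏ/(2Δt)
ΔE_min = (1.055e-34 J·s) / (2 × 4.317e-14 s)
ΔE_min = 1.221e-21 J = 7.623 meV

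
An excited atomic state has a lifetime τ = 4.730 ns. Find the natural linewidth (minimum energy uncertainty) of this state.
69.578 neV

Using the energy-time uncertainty principle:
ΔEΔt ≥ ℏ/2

The lifetime τ represents the time uncertainty Δt.
The natural linewidth (minimum energy uncertainty) is:

ΔE = ℏ/(2τ)
ΔE = (1.055e-34 J·s) / (2 × 4.730e-09 s)
ΔE = 1.115e-26 J = 69.578 neV

This natural linewidth limits the precision of spectroscopic measurements.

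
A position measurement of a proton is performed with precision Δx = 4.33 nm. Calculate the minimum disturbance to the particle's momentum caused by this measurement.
1.218 × 10^-26 kg·m/s

The uncertainty principle implies that measuring position disturbs momentum:
ΔxΔp ≥ ℏ/2

When we measure position with precision Δx, we necessarily introduce a momentum uncertainty:
Δp ≥ ℏ/(2Δx)
Δp_min = (1.055e-34 J·s) / (2 × 4.330e-09 m)
Δp_min = 1.218e-26 kg·m/s

The more precisely we measure position, the greater the momentum disturbance.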